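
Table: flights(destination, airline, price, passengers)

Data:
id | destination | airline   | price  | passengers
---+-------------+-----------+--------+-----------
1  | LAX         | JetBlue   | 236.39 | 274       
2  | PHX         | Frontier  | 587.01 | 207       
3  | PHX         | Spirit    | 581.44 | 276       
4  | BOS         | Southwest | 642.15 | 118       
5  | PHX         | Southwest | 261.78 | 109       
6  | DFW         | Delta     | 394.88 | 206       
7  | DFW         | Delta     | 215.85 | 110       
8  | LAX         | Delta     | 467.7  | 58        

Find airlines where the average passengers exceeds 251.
SELECT airline, AVG(passengers)
FROM flights
GROUP BY airline
HAVING AVG(passengers) > 251

Result:
  JetBlue: avg=274.00
  Spirit: avg=276.00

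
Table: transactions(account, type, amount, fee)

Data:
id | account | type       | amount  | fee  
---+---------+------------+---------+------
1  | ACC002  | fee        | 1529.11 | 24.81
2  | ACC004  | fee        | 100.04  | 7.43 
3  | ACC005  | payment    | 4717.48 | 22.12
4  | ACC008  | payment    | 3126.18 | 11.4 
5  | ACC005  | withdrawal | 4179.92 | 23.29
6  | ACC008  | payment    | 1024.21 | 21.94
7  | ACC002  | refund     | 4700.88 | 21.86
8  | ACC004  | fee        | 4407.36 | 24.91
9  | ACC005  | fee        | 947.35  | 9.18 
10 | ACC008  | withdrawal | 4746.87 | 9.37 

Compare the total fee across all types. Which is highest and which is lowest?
SELECT type, SUM(fee)
FROM transactions
GROUP BY type
ORDER BY SUM(fee)

All groups:
  refund: 21.86
  withdrawal: 32.66
  payment: 55.46
  fee: 66.33

Highest: fee (66.33)
Lowest: refund (21.86)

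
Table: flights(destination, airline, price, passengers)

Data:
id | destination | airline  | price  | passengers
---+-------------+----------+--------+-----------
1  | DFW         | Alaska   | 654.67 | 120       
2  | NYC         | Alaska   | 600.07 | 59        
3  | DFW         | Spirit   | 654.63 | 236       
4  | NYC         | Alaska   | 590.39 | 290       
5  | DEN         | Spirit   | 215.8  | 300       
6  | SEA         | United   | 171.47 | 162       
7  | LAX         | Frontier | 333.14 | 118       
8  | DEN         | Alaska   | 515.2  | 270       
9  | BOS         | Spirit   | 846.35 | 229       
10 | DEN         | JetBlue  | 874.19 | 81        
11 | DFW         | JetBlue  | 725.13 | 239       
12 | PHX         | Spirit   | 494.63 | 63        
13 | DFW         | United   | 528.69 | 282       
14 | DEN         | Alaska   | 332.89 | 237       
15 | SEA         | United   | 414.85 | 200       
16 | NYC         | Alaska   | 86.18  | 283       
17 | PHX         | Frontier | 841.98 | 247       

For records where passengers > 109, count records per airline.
SELECT airline, COUNT(*)
FROM flights
WHERE passengers > 109
GROUP BY airline

Note: WHERE filters rows before grouping.

Result:
  Alaska: 5
  Frontier: 2
  JetBlue: 1
  Spirit: 3
  United: 3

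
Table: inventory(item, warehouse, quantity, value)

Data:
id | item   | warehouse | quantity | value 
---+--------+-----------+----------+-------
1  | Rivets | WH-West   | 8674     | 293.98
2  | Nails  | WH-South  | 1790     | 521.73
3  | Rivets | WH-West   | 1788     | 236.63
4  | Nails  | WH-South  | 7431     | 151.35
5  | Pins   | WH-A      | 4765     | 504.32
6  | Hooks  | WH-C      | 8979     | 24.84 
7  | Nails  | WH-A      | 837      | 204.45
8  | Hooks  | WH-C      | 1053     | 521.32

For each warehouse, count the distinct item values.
SELECT warehouse, COUNT(DISTINCT item)
FROM inventory
GROUP BY warehouse

Result:
  WH-A: 2 distinct
  WH-C: 1 distinct
  WH-South: 1 distinct
  WH-West: 1 distinct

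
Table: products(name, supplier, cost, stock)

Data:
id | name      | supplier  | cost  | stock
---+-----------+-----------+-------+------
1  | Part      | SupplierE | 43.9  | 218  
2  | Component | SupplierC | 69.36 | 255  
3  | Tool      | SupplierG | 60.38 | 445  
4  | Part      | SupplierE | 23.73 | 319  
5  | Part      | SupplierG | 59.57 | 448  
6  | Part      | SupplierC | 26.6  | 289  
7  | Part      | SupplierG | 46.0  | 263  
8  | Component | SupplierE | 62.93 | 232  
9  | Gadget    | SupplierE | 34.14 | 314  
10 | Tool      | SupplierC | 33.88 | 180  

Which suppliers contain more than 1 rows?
SELECT supplier, COUNT(*) as cnt
FROM products
GROUP BY supplier
HAVING COUNT(*) > 1

Result:
  SupplierC: 3
  SupplierE: 4
  SupplierG: 3

Note: HAVING filters groups after aggregation, WHERE filters rows before.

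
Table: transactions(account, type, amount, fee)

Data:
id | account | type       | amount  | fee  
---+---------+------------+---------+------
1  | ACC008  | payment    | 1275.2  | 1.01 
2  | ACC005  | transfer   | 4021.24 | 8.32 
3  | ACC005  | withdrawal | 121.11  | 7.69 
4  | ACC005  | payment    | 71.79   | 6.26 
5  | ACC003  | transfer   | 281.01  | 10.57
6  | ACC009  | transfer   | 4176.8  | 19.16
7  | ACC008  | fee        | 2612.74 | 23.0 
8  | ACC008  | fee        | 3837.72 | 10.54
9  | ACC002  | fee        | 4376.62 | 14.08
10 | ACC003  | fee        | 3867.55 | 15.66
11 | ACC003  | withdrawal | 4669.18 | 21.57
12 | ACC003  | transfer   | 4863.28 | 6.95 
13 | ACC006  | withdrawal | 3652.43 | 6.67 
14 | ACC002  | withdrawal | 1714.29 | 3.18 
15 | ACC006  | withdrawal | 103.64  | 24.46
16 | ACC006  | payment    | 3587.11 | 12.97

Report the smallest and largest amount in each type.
SELECT type, MIN(amount), MAX(amount)
FROM transactions
GROUP BY type

Result:
  fee: min=2612.74, max=4376.62
  payment: min=71.79, max=3587.11
  transfer: min=281.01, max=4863.28
  withdrawal: min=103.64, max=4669.18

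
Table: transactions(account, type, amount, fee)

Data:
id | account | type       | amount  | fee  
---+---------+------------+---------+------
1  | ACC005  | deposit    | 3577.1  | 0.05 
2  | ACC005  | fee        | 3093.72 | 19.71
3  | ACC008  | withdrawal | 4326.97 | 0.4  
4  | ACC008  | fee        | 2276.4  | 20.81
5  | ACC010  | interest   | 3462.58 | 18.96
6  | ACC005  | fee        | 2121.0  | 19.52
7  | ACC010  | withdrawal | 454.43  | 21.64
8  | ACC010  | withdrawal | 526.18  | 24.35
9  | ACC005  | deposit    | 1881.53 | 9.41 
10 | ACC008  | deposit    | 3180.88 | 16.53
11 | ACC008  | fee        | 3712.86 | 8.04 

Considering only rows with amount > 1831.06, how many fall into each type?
SELECT type, COUNT(*)
FROM transactions
WHERE amount > 1831.06
GROUP BY type

Note: WHERE filters rows before grouping.

Result:
  deposit: 3
  fee: 4
  interest: 1
  withdrawal: 1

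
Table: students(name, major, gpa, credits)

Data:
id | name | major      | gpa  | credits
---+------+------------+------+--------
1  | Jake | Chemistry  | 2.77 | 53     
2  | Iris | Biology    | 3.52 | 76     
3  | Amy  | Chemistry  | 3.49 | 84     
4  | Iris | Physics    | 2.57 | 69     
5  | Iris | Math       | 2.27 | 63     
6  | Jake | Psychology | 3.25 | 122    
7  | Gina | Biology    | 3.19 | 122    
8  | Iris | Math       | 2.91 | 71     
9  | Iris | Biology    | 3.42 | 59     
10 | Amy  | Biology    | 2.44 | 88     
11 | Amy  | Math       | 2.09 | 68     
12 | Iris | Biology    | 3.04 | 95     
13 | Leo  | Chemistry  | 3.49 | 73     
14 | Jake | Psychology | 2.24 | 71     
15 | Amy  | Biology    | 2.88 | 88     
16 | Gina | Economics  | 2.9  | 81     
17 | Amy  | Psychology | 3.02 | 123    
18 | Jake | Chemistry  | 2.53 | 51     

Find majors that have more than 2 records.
SELECT major, COUNT(*) as cnt
FROM students
GROUP BY major
HAVING COUNT(*) > 2

Result:
  Biology: 6
  Chemistry: 4
  Math: 3
  Psychology: 3

Note: HAVING filters groups after aggregation, WHERE filters rows before.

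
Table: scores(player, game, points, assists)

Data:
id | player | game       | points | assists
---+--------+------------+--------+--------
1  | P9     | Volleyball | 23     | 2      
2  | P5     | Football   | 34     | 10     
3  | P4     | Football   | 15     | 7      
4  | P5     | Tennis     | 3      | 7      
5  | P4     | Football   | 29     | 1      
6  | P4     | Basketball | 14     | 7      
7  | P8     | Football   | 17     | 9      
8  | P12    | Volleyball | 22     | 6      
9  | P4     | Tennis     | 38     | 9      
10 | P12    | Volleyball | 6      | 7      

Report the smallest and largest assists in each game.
SELECT game, MIN(assists), MAX(assists)
FROM scores
GROUP BY game

Result:
  Basketball: min=7, max=7
  Football: min=1, max=10
  Tennis: min=7, max=9
  Volleyball: min=2, max=7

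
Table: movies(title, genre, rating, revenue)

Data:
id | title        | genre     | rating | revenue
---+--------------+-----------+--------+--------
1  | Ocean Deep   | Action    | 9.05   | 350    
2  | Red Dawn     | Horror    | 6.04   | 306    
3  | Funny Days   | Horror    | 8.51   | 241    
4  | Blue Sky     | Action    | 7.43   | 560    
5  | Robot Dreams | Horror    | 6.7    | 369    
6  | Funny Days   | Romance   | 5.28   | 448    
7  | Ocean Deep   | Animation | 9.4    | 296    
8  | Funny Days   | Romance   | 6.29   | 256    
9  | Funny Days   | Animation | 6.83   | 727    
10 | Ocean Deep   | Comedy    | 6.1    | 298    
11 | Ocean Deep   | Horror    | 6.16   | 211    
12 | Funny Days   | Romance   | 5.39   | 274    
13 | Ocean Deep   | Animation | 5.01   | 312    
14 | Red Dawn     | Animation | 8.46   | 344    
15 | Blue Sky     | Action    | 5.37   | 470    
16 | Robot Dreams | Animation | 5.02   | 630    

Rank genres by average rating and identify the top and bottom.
SELECT genre, AVG(rating)
FROM movies
GROUP BY genre
ORDER BY AVG(rating)

All groups:
  Romance: 5.65
  Comedy: 6.10
  Horror: 6.85
  Animation: 6.94
  Action: 7.28

Highest: Action (7.28)
Lowest: Romance (5.65)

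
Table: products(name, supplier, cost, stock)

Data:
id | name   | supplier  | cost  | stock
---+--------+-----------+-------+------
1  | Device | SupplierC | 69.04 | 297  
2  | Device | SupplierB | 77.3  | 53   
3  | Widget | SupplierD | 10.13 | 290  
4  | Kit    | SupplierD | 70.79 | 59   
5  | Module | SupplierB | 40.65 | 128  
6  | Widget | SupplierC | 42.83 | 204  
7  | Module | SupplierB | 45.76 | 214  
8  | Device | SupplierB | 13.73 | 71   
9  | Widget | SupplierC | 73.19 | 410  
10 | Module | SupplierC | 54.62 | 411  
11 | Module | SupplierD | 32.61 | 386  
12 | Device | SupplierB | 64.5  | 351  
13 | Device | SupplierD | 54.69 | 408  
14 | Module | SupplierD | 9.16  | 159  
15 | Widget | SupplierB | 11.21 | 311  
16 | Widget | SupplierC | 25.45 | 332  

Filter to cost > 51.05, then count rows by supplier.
SELECT supplier, COUNT(*)
FROM products
WHERE cost > 51.05
GROUP BY supplier

Note: WHERE filters rows before grouping.

Result:
  SupplierB: 2
  SupplierC: 3
  SupplierD: 2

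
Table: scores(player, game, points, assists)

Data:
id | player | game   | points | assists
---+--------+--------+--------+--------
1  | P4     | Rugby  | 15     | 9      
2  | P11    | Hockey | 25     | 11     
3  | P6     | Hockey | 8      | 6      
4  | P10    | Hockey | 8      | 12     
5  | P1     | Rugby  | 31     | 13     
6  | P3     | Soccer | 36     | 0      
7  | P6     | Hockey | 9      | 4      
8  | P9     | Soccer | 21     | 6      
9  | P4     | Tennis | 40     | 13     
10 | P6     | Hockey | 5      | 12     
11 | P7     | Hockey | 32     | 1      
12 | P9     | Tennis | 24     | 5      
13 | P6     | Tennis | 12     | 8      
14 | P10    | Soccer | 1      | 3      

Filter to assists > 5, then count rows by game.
SELECT game, COUNT(*)
FROM scores
WHERE assists > 5
GROUP BY game

Note: WHERE filters rows before grouping.

Result:
  Hockey: 4
  Rugby: 2
  Soccer: 1
  Tennis: 2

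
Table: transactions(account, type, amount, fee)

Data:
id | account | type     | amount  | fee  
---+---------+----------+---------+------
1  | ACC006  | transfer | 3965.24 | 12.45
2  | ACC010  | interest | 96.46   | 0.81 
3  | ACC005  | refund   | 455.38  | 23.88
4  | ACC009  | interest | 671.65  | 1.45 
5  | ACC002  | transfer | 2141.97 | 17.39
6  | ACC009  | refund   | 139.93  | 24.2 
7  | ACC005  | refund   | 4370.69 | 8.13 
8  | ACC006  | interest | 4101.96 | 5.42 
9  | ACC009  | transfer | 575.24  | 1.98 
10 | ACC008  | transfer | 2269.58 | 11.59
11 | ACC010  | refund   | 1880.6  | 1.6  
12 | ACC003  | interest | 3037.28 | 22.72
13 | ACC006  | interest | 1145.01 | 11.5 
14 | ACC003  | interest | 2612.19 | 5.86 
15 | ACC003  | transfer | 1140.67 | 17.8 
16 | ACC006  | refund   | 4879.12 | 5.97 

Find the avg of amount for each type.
SELECT type, AVG(amount) as result
FROM transactions
GROUP BY type

Result:
  interest: 1944.09
  refund: 2345.14
  transfer: 2018.54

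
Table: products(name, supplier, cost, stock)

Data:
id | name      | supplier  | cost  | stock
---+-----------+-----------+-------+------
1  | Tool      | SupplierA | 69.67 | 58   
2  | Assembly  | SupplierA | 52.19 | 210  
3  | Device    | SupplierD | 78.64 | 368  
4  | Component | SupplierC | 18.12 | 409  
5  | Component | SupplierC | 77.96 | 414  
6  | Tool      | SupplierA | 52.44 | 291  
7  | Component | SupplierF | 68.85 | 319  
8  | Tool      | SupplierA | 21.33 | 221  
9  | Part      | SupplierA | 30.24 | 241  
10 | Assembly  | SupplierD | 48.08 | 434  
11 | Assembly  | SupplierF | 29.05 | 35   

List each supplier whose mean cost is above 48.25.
SELECT supplier, AVG(cost)
FROM products
GROUP BY supplier
HAVING AVG(cost) > 48.25

Result:
  SupplierD: avg=63.36
  SupplierF: avg=48.95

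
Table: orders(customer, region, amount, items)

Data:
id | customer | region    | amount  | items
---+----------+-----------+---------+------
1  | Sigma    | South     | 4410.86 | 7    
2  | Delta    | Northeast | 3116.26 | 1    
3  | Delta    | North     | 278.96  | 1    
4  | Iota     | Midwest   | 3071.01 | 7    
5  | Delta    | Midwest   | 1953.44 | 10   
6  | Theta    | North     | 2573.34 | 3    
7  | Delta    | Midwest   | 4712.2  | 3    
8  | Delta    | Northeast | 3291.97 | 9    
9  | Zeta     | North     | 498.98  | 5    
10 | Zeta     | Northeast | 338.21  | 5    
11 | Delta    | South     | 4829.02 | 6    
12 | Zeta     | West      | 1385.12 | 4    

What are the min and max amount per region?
SELECT region, MIN(amount), MAX(amount)
FROM orders
GROUP BY region

Result:
  Midwest: min=1953.44, max=4712.20
  North: min=278.96, max=2573.34
  Northeast: min=338.21, max=3291.97
  South: min=4410.86, max=4829.02
  West: min=1385.12, max=1385.12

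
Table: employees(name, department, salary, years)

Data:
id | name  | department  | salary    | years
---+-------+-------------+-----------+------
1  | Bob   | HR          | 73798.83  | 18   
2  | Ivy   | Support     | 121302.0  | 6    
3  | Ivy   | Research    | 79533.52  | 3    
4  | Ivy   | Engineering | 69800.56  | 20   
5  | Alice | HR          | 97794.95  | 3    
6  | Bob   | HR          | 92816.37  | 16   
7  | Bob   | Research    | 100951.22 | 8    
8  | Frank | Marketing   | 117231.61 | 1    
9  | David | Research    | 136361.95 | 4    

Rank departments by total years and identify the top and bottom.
SELECT department, SUM(years)
FROM employees
GROUP BY department
ORDER BY SUM(years)

All groups:
  Marketing: 1
  Support: 6
  Research: 15
  Engineering: 20
  HR: 37

Highest: HR (37)
Lowest: Marketing (1)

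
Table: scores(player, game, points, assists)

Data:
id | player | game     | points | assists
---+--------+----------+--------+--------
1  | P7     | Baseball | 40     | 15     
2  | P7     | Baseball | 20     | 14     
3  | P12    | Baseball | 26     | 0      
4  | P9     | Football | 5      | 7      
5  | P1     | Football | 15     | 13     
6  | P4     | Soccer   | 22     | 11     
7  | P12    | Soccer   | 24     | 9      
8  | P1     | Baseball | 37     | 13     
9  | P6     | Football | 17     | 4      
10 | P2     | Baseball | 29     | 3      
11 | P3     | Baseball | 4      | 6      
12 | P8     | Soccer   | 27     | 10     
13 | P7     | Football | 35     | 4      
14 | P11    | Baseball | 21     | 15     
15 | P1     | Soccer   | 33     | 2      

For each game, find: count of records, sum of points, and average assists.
SELECT game,
       COUNT(*) as cnt,
       SUM(points) as total_points,
       AVG(assists) as avg_assists
FROM scores
GROUP BY game

Result:
  Baseball: 7 records, 177 total points, 9.43 avg assists
  Football: 4 records, 72 total points, 7.00 avg assists
  Soccer: 4 records, 106 total points, 8.00 avg assists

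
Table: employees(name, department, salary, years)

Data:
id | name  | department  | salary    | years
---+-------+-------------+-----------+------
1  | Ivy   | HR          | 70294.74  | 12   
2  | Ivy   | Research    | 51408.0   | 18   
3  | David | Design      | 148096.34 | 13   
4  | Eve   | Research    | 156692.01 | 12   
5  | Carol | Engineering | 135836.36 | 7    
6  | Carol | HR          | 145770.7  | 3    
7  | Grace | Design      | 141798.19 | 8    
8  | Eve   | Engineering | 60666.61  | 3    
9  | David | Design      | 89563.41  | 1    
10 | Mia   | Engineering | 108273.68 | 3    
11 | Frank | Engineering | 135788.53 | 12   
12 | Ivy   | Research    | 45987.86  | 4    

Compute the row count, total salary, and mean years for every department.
SELECT department,
       COUNT(*) as cnt,
       SUM(salary) as total_salary,
       AVG(years) as avg_years
FROM employees
GROUP BY department

Result:
  Design: 3 records, 379457.94 total salary, 7.33 avg years
  Engineering: 4 records, 440565.18 total salary, 6.25 avg years
  HR: 2 records, 216065.44 total salary, 7.50 avg years
  Research: 3 records, 254087.87 total salary, 11.33 avg years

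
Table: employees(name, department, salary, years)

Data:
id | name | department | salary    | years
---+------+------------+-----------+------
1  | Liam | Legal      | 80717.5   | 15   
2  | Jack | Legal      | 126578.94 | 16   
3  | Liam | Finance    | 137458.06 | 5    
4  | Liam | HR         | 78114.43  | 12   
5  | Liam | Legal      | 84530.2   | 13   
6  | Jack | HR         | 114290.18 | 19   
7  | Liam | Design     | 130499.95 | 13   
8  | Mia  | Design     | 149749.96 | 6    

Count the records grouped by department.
SELECT department, COUNT(*) as count
FROM employees
GROUP BY department

Result:
  Design: 2
  Finance: 1
  HR: 2
  Legal: 3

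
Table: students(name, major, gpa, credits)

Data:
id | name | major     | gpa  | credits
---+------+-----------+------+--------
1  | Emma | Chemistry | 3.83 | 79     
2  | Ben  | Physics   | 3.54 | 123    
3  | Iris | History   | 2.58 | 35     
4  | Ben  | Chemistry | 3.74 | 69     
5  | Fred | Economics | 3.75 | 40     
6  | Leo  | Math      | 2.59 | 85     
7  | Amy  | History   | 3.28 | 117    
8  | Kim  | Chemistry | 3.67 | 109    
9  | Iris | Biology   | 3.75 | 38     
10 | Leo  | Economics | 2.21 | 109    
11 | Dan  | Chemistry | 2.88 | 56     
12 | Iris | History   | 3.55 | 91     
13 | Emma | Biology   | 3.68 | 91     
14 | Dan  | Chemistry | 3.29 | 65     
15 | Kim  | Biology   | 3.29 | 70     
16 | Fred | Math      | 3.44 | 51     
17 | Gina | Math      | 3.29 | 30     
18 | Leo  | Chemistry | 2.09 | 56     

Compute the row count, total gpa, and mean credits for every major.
SELECT major,
       COUNT(*) as cnt,
       SUM(gpa) as total_gpa,
       AVG(credits) as avg_credits
FROM students
GROUP BY major

Result:
  Biology: 3 records, 10.72 total gpa, 66.33 avg credits
  Chemistry: 6 records, 19.50 total gpa, 72.33 avg credits
  Economics: 2 records, 5.96 total gpa, 74.50 avg credits
  History: 3 records, 9.41 total gpa, 81.00 avg credits
  Math: 3 records, 9.32 total gpa, 55.33 avg credits
  Physics: 1 records, 3.54 total gpa, 123.00 avg credits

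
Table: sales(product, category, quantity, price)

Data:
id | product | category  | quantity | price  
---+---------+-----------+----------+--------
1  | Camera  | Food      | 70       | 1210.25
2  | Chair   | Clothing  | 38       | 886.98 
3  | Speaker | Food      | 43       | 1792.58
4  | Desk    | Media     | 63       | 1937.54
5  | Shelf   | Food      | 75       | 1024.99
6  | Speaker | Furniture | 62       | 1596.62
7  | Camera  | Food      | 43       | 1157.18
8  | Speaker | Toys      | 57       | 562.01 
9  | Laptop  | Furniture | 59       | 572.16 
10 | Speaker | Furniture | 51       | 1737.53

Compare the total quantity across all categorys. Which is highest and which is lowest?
SELECT category, SUM(quantity)
FROM sales
GROUP BY category
ORDER BY SUM(quantity)

All groups:
  Clothing: 38
  Toys: 57
  Media: 63
  Furniture: 172
  Food: 231

Highest: Food (231)
Lowest: Clothing (38)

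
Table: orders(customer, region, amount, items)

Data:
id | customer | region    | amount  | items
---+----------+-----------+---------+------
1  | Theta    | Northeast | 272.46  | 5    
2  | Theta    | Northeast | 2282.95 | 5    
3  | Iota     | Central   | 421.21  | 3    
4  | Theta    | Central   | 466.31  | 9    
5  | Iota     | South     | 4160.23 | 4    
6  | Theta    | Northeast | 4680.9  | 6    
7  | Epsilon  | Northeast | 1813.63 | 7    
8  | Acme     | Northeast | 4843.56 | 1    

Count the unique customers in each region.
SELECT region, COUNT(DISTINCT customer)
FROM orders
GROUP BY region

Result:
  Central: 2 distinct
  Northeast: 3 distinct
  South: 1 distinct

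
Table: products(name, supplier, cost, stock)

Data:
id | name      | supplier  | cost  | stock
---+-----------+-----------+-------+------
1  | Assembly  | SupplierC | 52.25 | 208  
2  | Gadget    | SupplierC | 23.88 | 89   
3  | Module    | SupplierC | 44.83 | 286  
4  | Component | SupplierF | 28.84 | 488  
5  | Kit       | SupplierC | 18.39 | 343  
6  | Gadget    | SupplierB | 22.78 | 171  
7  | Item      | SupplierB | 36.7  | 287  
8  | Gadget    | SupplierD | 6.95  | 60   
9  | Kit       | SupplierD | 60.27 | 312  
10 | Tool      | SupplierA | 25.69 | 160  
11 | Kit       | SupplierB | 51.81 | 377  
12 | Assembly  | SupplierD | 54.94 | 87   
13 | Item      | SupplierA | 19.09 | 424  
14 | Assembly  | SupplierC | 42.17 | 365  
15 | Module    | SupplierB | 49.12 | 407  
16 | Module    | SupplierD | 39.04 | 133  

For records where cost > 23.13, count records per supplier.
SELECT supplier, COUNT(*)
FROM products
WHERE cost > 23.13
GROUP BY supplier

Note: WHERE filters rows before grouping.

Result:
  SupplierA: 1
  SupplierB: 3
  SupplierC: 4
  SupplierD: 3
  SupplierF: 1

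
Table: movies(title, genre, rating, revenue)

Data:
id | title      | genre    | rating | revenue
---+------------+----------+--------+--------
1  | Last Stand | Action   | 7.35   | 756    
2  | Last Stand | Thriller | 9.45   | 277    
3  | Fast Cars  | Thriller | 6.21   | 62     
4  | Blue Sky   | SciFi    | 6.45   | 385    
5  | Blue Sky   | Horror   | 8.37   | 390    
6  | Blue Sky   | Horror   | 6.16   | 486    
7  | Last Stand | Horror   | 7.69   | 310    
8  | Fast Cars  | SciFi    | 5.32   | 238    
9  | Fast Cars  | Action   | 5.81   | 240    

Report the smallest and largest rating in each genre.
SELECT genre, MIN(rating), MAX(rating)
FROM movies
GROUP BY genre

Result:
  Action: min=5.81, max=7.35
  Horror: min=6.16, max=8.37
  SciFi: min=5.32, max=6.45
  Thriller: min=6.21, max=9.45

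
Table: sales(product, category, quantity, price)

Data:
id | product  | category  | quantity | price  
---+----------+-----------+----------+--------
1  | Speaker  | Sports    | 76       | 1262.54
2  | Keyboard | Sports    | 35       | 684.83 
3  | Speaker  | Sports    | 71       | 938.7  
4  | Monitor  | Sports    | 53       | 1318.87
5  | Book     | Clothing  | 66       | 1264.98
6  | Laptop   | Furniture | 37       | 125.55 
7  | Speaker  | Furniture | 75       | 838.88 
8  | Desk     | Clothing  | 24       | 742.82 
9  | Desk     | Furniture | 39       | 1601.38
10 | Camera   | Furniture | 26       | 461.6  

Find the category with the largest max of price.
SELECT category, MAX(price) as val
FROM sales
GROUP BY category
ORDER BY val DESC
LIMIT 1

Result: Furniture with max(price) = 1601.38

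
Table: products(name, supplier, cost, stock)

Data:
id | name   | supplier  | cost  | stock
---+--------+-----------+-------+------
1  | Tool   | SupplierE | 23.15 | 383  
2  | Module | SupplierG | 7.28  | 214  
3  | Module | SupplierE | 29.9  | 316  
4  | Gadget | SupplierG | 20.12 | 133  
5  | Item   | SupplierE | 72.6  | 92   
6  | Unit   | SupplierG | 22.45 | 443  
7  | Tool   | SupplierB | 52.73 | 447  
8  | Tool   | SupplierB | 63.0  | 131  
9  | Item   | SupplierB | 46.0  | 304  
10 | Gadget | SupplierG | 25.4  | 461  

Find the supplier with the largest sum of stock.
SELECT supplier, SUM(stock) as val
FROM products
GROUP BY supplier
ORDER BY val DESC
LIMIT 1

Result: SupplierG with sum(stock) = 1251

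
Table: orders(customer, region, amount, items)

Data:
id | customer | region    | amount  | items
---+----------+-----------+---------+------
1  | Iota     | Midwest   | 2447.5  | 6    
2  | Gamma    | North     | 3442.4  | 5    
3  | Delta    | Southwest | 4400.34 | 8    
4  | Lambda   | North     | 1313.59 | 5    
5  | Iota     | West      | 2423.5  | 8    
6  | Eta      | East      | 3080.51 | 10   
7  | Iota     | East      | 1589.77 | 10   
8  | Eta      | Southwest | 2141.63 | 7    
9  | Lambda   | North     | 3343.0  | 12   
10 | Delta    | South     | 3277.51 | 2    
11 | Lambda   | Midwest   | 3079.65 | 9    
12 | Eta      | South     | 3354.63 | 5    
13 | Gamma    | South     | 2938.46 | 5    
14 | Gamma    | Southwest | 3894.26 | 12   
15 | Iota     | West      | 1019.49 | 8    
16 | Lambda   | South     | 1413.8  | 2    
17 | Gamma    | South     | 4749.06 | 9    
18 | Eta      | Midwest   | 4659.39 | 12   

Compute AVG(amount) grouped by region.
SELECT region, AVG(amount) as result
FROM orders
GROUP BY region

Result:
  East: 2335.14
  Midwest: 3395.51
  North: 2699.66
  South: 3146.69
  Southwest: 3478.74
  West: 1721.50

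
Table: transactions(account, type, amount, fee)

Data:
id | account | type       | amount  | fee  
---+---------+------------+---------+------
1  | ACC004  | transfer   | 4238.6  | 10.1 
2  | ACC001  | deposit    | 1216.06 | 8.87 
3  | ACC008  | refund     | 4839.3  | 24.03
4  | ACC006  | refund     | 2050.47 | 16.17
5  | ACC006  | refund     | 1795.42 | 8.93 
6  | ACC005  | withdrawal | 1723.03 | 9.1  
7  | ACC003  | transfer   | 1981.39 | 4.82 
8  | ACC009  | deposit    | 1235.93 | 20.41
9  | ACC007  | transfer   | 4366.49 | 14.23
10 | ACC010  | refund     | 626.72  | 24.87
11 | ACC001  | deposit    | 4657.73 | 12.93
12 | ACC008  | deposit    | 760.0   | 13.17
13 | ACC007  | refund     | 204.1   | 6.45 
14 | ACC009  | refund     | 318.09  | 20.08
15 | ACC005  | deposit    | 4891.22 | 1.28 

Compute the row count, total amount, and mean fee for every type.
SELECT type,
       COUNT(*) as cnt,
       SUM(amount) as total_amount,
       AVG(fee) as avg_fee
FROM transactions
GROUP BY type

Result:
  deposit: 5 records, 12760.94 total amount, 11.33 avg fee
  refund: 6 records, 9834.10 total amount, 16.76 avg fee
  transfer: 3 records, 10586.48 total amount, 9.72 avg fee
  withdrawal: 1 records, 1723.03 total amount, 9.10 avg fee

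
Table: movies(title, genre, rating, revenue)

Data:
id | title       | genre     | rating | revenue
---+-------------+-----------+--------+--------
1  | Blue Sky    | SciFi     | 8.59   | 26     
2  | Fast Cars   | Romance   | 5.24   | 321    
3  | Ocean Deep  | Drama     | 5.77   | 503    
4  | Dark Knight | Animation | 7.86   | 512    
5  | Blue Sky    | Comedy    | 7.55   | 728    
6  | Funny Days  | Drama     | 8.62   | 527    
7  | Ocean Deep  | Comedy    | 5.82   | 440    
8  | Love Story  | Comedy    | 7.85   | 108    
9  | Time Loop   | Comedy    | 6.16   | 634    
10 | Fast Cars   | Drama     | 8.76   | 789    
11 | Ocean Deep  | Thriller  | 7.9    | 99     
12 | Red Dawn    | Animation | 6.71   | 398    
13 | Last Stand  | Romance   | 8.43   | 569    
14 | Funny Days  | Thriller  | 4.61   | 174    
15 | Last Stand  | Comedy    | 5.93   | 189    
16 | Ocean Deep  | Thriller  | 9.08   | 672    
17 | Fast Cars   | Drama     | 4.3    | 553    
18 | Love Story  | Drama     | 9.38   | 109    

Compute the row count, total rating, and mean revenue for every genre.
SELECT genre,
       COUNT(*) as cnt,
       SUM(rating) as total_rating,
       AVG(revenue) as avg_revenue
FROM movies
GROUP BY genre

Result:
  Animation: 2 records, 14.57 total rating, 455.00 avg revenue
  Comedy: 5 records, 33.31 total rating, 419.80 avg revenue
  Drama: 5 records, 36.83 total rating, 496.20 avg revenue
  Romance: 2 records, 13.67 total rating, 445.00 avg revenue
  SciFi: 1 records, 8.59 total rating, 26.00 avg revenue
  Thriller: 3 records, 21.59 total rating, 315.00 avg revenue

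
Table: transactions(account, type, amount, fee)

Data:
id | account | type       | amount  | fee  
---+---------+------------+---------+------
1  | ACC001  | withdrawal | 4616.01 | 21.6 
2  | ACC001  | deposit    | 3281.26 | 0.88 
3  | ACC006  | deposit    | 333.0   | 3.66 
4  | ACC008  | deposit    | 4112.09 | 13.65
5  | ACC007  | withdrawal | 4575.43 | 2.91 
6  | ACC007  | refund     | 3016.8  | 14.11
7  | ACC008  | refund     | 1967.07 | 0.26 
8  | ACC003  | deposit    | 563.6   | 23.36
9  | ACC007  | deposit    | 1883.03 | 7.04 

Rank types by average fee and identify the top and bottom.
SELECT type, AVG(fee)
FROM transactions
GROUP BY type
ORDER BY AVG(fee)

All groups:
  refund: 7.19
  deposit: 9.72
  withdrawal: 12.26

Highest: withdrawal (12.26)
Lowest: refund (7.19)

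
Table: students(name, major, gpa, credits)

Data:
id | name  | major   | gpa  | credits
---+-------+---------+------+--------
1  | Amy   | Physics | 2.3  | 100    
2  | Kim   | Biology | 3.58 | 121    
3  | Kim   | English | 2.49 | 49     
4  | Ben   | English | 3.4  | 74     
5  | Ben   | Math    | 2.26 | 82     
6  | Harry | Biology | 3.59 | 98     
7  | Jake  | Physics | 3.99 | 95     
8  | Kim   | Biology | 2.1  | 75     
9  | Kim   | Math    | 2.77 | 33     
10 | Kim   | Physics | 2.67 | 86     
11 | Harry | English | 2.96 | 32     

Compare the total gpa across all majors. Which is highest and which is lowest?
SELECT major, SUM(gpa)
FROM students
GROUP BY major
ORDER BY SUM(gpa)

All groups:
  Math: 5.03
  English: 8.85
  Physics: 8.96
  Biology: 9.27

Highest: Biology (9.27)
Lowest: Math (5.03)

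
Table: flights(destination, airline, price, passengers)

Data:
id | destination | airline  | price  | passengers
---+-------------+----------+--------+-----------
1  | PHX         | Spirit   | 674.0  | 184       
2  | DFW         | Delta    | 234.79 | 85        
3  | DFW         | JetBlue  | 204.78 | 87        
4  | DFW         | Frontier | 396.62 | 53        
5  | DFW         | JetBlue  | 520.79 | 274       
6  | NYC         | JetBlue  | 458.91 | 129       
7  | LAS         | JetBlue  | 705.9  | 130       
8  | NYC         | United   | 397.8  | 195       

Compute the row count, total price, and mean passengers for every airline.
SELECT airline,
       COUNT(*) as cnt,
       SUM(price) as total_price,
       AVG(passengers) as avg_passengers
FROM flights
GROUP BY airline

Result:
  Delta: 1 records, 234.79 total price, 85.00 avg passengers
  Frontier: 1 records, 396.62 total price, 53.00 avg passengers
  JetBlue: 4 records, 1890.38 total price, 155.00 avg passengers
  Spirit: 1 records, 674.00 total price, 184.00 avg passengers
  United: 1 records, 397.80 total price, 195.00 avg passengers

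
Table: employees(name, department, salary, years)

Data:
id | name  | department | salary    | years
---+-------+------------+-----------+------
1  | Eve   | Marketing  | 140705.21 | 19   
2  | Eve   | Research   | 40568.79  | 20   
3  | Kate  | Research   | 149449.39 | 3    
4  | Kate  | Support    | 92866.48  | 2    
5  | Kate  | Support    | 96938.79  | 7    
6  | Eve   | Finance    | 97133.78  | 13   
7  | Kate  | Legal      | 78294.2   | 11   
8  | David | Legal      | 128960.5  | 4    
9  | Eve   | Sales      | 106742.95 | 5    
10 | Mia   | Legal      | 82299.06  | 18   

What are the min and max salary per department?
SELECT department, MIN(salary), MAX(salary)
FROM employees
GROUP BY department

Result:
  Finance: min=97133.78, max=97133.78
  Legal: min=78294.20, max=128960.50
  Marketing: min=140705.21, max=140705.21
  Research: min=40568.79, max=149449.39
  Sales: min=106742.95, max=106742.95
  Support: min=92866.48, max=96938.79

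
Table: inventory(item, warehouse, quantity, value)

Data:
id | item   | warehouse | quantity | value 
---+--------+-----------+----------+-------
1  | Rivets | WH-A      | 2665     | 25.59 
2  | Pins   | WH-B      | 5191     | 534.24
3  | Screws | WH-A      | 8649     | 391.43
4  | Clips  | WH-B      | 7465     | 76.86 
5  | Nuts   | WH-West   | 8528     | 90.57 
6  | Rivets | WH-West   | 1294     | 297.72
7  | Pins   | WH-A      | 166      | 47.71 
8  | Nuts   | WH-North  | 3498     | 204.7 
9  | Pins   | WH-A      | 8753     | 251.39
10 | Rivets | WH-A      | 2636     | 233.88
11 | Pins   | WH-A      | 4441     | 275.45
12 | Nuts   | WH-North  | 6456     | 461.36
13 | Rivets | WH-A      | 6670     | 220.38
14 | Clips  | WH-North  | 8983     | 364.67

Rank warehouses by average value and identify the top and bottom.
SELECT warehouse, AVG(value)
FROM inventory
GROUP BY warehouse
ORDER BY AVG(value)

All groups:
  WH-West: 194.15
  WH-A: 206.55
  WH-B: 305.55
  WH-North: 343.58

Highest: WH-North (343.58)
Lowest: WH-West (194.15)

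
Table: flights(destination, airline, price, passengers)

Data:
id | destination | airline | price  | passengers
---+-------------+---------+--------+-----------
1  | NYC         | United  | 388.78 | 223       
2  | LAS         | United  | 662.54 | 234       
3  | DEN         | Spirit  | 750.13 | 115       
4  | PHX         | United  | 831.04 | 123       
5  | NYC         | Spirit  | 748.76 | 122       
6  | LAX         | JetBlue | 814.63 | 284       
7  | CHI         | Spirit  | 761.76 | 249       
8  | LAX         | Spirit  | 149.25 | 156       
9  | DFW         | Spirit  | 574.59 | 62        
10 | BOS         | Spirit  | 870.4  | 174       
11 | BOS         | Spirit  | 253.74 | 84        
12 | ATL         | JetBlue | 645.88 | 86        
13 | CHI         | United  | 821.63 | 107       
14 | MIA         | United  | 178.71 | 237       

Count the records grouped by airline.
SELECT airline, COUNT(*) as count
FROM flights
GROUP BY airline

Result:
  JetBlue: 2
  Spirit: 7
  United: 5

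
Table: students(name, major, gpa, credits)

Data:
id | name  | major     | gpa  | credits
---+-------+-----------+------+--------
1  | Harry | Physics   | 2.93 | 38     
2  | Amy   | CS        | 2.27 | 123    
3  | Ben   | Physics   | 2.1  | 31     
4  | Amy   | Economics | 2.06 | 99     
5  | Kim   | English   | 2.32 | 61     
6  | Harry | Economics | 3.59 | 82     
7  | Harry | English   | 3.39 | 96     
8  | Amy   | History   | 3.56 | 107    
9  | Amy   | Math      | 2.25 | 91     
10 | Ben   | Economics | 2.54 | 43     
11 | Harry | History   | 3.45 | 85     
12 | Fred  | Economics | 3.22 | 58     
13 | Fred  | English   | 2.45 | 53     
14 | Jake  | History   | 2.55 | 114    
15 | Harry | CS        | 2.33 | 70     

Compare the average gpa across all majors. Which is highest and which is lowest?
SELECT major, AVG(gpa)
FROM students
GROUP BY major
ORDER BY AVG(gpa)

All groups:
  Math: 2.25
  CS: 2.30
  Physics: 2.52
  English: 2.72
  Economics: 2.85
  History: 3.19

Highest: History (3.19)
Lowest: Math (2.25)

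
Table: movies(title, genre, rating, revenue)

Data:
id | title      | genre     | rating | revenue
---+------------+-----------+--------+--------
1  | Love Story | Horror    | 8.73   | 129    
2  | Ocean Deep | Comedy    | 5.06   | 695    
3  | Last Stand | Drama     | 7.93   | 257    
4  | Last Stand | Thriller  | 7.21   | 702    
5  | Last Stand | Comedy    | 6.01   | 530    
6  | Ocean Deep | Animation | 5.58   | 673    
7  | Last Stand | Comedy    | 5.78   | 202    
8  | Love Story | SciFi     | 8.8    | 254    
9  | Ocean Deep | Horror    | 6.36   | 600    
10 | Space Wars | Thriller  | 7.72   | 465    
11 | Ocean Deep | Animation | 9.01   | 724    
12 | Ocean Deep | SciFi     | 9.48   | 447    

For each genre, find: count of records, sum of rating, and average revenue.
SELECT genre,
       COUNT(*) as cnt,
       SUM(rating) as total_rating,
       AVG(revenue) as avg_revenue
FROM movies
GROUP BY genre

Result:
  Animation: 2 records, 14.59 total rating, 698.50 avg revenue
  Comedy: 3 records, 16.85 total rating, 475.67 avg revenue
  Drama: 1 records, 7.93 total rating, 257.00 avg revenue
  Horror: 2 records, 15.09 total rating, 364.50 avg revenue
  SciFi: 2 records, 18.28 total rating, 350.50 avg revenue
  Thriller: 2 records, 14.93 total rating, 583.50 avg revenue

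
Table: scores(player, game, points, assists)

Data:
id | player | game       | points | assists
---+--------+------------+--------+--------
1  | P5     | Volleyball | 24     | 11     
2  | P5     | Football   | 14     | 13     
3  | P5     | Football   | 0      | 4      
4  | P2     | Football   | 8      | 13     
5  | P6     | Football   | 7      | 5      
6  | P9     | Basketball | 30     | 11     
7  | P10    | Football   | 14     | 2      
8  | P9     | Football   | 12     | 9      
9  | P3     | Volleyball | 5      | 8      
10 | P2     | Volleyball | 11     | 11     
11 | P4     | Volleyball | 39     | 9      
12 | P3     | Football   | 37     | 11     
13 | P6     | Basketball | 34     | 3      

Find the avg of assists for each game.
SELECT game, AVG(assists) as result
FROM scores
GROUP BY game

Result:
  Basketball: 7.00
  Football: 8.14
  Volleyball: 9.75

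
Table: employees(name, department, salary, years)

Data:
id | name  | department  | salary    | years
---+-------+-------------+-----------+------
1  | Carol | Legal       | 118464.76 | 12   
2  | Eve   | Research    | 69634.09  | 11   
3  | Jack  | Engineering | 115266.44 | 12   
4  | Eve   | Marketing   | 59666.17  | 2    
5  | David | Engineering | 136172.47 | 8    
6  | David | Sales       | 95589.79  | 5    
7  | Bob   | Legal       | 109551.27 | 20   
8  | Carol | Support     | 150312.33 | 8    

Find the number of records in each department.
SELECT department, COUNT(*) as count
FROM employees
GROUP BY department

Result:
  Engineering: 2
  Legal: 2
  Marketing: 1
  Research: 1
  Sales: 1
  Support: 1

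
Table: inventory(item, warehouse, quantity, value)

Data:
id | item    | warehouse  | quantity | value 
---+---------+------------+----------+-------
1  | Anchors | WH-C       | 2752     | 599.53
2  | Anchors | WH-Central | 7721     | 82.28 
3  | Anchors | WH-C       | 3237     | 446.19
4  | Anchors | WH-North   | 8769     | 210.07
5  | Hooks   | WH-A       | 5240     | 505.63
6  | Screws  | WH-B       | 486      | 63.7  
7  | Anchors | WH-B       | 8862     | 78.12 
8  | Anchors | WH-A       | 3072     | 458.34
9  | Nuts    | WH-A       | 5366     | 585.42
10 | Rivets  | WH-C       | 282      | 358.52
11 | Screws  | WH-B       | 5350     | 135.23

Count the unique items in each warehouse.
SELECT warehouse, COUNT(DISTINCT item)
FROM inventory
GROUP BY warehouse

Result:
  WH-A: 3 distinct
  WH-B: 2 distinct
  WH-C: 2 distinct
  WH-Central: 1 distinct
  WH-North: 1 distinct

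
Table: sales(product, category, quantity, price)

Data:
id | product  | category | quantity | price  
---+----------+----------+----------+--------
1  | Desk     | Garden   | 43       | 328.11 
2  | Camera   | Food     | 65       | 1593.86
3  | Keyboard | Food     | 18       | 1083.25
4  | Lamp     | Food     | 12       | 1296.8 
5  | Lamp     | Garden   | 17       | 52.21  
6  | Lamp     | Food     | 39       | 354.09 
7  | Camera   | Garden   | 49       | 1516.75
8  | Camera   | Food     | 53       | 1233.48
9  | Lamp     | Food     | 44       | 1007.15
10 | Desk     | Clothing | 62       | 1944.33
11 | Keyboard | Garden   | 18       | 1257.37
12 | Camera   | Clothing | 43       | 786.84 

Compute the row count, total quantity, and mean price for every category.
SELECT category,
       COUNT(*) as cnt,
       SUM(quantity) as total_quantity,
       AVG(price) as avg_price
FROM sales
GROUP BY category

Result:
  Clothing: 2 records, 105 total quantity, 1365.59 avg price
  Food: 6 records, 231 total quantity, 1094.77 avg price
  Garden: 4 records, 127 total quantity, 788.61 avg price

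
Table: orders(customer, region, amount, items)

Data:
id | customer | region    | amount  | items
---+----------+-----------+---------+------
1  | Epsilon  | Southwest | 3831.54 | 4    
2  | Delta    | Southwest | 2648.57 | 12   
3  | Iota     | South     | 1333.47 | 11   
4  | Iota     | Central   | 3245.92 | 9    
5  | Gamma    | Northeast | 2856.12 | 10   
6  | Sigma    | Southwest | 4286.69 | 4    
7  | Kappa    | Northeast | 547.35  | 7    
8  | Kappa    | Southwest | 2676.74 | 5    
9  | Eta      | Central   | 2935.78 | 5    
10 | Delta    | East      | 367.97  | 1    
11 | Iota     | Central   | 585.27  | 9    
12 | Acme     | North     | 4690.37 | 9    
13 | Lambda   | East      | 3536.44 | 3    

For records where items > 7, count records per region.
SELECT region, COUNT(*)
FROM orders
WHERE items > 7
GROUP BY region

Note: WHERE filters rows before grouping.

Result:
  Central: 2
  North: 1
  Northeast: 1
  South: 1
  Southwest: 1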